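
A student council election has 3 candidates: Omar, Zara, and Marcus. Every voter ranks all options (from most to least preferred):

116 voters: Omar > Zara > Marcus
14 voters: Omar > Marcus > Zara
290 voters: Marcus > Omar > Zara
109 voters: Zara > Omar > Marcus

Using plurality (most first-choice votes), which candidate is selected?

First-place votes: Omar 130, Zara 109, Marcus 290.
Marcus has the most first-place votes.

Marcus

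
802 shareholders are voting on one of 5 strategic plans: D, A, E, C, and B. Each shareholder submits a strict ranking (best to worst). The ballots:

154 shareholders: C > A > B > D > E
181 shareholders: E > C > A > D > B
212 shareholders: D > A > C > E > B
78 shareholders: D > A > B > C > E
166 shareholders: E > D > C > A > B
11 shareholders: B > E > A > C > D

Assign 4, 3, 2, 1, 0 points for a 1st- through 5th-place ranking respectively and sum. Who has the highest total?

D: 154·1 + 181·1 + 212·4 + 78·4 + 166·3 + 11·0 = 1993
A: 154·3 + 181·2 + 212·3 + 78·3 + 166·1 + 11·2 = 1882
E: 154·0 + 181·4 + 212·1 + 78·0 + 166·4 + 11·3 = 1633
C: 154·4 + 181·3 + 212·2 + 78·1 + 166·2 + 11·1 = 2004
B: 154·2 + 181·0 + 212·0 + 78·2 + 166·0 + 11·4 = 508
C has the highest Borda score (2004).

C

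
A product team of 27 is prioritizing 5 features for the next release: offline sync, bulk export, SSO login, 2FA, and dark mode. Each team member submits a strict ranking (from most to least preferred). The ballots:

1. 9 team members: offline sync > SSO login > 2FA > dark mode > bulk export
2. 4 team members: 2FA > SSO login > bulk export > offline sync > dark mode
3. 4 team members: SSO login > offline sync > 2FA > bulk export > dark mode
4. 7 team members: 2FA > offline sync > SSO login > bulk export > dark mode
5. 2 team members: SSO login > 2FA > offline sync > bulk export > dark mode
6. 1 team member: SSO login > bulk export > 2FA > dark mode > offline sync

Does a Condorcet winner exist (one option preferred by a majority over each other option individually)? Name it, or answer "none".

none

Checking pairwise contests:
2FA beats offline sync 14–13.
offline sync beats bulk export 22–5.
offline sync beats SSO login 16–11.
SSO login beats 2FA 16–11.
offline sync beats dark mode 26–1.
Every option loses at least one head-to-head, so there is no Condorcet winner.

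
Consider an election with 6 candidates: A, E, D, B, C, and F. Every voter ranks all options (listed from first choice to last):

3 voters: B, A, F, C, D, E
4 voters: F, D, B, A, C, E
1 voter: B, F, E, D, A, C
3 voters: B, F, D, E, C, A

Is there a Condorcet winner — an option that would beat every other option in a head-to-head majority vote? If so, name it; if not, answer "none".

B vs A: 11–0 for B.
B vs E: 11–0 for B.
B vs D: 7–4 for B.
B vs C: 11–0 for B.
B vs F: 7–4 for B.
B beats every other option head-to-head.

B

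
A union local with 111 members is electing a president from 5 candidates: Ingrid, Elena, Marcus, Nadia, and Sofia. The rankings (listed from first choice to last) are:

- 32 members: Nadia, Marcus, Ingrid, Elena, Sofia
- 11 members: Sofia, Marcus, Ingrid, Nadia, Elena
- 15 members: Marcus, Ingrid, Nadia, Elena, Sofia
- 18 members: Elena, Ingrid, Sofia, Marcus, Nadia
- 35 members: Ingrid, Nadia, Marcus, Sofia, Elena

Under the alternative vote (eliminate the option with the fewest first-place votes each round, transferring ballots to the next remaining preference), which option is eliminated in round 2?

Elena

Round 1: Ingrid 35, Elena 18, Marcus 15, Nadia 32, Sofia 11. Eliminate Sofia.
Round 2: Ingrid 35, Elena 18, Marcus 26, Nadia 32. Eliminate Elena.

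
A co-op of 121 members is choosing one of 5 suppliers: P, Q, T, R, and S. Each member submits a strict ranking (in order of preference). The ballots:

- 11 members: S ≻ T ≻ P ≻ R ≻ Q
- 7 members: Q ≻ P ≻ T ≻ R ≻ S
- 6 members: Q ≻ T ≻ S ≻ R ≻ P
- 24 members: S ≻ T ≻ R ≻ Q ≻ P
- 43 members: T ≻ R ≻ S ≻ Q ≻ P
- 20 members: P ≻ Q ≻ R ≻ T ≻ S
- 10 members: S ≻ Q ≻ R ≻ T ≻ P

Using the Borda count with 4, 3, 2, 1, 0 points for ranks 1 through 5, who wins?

T

P: 11·2 + 7·3 + 6·0 + 24·0 + 43·0 + 20·4 + 10·0 = 123
Q: 11·0 + 7·4 + 6·4 + 24·1 + 43·1 + 20·3 + 10·3 = 209
T: 11·3 + 7·2 + 6·3 + 24·3 + 43·4 + 20·1 + 10·1 = 339
R: 11·1 + 7·1 + 6·1 + 24·2 + 43·3 + 20·2 + 10·2 = 261
S: 11·4 + 7·0 + 6·2 + 24·4 + 43·2 + 20·0 + 10·4 = 278
T has the highest Borda score (339).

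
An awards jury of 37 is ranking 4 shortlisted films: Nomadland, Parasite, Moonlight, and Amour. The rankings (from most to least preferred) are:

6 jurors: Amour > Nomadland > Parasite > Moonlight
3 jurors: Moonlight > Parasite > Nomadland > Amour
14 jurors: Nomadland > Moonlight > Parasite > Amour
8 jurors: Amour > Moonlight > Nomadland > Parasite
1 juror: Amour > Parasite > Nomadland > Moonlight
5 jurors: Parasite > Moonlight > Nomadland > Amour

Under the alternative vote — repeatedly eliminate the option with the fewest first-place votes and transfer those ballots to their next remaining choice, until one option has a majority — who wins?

Nomadland

Round 1: Nomadland 14, Parasite 5, Moonlight 3, Amour 15. Eliminate Moonlight.
Round 2: Nomadland 14, Parasite 8, Amour 15. Eliminate Parasite.
Round 3: Nomadland 22, Amour 15. Nomadland has a majority.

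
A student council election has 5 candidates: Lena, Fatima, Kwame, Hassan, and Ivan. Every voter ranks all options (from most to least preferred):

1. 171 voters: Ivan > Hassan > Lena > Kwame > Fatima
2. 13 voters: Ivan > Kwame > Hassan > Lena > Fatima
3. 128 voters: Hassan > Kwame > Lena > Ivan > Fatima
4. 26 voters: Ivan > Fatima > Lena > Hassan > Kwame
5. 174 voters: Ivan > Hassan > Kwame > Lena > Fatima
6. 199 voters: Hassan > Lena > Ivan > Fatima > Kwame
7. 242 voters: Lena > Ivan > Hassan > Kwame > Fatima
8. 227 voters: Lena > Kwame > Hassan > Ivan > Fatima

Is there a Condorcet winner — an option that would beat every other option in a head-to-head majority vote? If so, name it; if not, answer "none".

Checking pairwise contests:
Hassan beats Lena 685–495.
Lena beats Fatima 1154–26.
Lena beats Kwame 865–315.
Ivan beats Hassan 626–554.
Lena beats Ivan 796–384.
Every option loses at least one head-to-head, so there is no Condorcet winner.

none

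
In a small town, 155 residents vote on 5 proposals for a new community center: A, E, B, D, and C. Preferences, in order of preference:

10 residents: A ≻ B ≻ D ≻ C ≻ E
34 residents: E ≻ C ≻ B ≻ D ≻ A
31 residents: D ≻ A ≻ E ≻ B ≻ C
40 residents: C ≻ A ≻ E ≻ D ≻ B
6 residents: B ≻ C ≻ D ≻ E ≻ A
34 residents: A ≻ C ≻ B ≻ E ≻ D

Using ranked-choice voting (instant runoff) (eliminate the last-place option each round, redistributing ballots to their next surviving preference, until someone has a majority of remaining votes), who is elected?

C

Round 1: A 44, E 34, B 6, D 31, C 40. Eliminate B.
Round 2: A 44, E 34, D 31, C 46. Eliminate D.
Round 3: A 75, E 34, C 46. Eliminate E.
Round 4: A 75, C 80. C has a majority.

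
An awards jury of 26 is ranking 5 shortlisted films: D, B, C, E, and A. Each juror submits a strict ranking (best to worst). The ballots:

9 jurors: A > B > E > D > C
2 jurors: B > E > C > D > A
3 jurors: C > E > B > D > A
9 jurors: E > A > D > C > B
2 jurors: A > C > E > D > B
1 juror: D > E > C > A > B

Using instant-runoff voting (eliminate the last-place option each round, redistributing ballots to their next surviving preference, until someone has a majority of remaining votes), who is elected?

Round 1: D 1, B 2, C 3, E 9, A 11. Eliminate D.
Round 2: B 2, C 3, E 10, A 11. Eliminate B.
Round 3: C 3, E 12, A 11. Eliminate C.
Round 4: E 15, A 11. E has a majority.

E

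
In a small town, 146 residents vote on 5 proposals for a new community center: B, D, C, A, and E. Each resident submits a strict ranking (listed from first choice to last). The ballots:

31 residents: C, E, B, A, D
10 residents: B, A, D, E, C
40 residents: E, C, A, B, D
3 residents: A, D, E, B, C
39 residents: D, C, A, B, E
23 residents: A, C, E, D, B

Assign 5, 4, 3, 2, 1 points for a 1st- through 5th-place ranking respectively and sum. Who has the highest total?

B: 31·3 + 10·5 + 40·2 + 3·2 + 39·2 + 23·1 = 330
D: 31·1 + 10·3 + 40·1 + 3·4 + 39·5 + 23·2 = 354
C: 31·5 + 10·1 + 40·4 + 3·1 + 39·4 + 23·4 = 576
A: 31·2 + 10·4 + 40·3 + 3·5 + 39·3 + 23·5 = 469
E: 31·4 + 10·2 + 40·5 + 3·3 + 39·1 + 23·3 = 461
C has the highest Borda score (576).

C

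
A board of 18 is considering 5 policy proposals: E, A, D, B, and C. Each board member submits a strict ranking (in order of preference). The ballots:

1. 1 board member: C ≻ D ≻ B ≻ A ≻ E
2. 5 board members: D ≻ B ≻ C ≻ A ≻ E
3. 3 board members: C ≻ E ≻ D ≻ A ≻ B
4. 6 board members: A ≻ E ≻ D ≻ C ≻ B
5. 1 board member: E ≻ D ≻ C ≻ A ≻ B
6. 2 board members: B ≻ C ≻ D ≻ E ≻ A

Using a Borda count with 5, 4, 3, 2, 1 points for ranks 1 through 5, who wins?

D

E: 1·1 + 5·1 + 3·4 + 6·4 + 1·5 + 2·2 = 51
A: 1·2 + 5·2 + 3·2 + 6·5 + 1·2 + 2·1 = 52
D: 1·4 + 5·5 + 3·3 + 6·3 + 1·4 + 2·3 = 66
B: 1·3 + 5·4 + 3·1 + 6·1 + 1·1 + 2·5 = 43
C: 1·5 + 5·3 + 3·5 + 6·2 + 1·3 + 2·4 = 58
D has the highest Borda score (66).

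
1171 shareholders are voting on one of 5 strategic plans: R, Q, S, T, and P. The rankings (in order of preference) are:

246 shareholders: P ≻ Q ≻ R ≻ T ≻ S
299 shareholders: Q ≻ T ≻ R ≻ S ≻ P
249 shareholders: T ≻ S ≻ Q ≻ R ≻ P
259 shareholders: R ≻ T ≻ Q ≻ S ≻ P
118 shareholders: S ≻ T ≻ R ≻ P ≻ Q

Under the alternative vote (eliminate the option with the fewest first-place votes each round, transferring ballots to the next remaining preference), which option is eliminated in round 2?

P

Round 1: R 259, Q 299, S 118, T 249, P 246. Eliminate S.
Round 2: R 259, Q 299, T 367, P 246. Eliminate P.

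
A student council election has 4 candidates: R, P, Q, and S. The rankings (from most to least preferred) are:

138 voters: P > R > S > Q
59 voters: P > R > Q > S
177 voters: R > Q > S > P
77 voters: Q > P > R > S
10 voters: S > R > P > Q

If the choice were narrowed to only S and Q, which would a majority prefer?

Q

Voters preferring S to Q: 148; preferring Q to S: 313.
Q wins the head-to-head.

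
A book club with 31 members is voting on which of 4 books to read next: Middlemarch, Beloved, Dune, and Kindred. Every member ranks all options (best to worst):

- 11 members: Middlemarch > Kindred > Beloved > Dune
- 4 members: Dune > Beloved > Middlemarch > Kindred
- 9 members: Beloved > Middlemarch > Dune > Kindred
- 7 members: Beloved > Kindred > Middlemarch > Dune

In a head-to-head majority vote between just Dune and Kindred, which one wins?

Voters preferring Dune to Kindred: 13; preferring Kindred to Dune: 18.
Kindred wins the head-to-head.

Kindred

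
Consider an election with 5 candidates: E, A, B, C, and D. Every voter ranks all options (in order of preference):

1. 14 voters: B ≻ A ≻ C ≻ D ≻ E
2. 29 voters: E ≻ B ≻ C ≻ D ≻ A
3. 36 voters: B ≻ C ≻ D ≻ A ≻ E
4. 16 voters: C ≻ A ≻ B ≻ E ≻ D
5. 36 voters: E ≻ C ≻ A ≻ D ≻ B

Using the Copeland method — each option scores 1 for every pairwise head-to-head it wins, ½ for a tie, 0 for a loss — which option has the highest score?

B

E: beats D; loses to A, B, and C → score 1.
A: beats E and D; loses to B and C → score 2.
B: beats E, A, C, and D → score 4.
C: beats E, A, and D; loses to B → score 3.
D: loses to E, A, B, and C → score 0.
B has the best pairwise record.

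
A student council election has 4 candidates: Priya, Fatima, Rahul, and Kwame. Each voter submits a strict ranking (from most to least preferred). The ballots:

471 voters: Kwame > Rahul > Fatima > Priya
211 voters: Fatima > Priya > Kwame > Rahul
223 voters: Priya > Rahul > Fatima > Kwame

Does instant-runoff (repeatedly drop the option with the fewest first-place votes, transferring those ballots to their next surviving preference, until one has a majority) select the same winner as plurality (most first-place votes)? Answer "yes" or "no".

Instant-runoff — R1 Priya 223, Fatima 211, Rahul 0, Kwame 471 (Kwame winner). Winner: Kwame.
Plurality — first-place votes: Priya 223, Fatima 211, Rahul 0, Kwame 471. Winner: Kwame.
The two methods agree.

yes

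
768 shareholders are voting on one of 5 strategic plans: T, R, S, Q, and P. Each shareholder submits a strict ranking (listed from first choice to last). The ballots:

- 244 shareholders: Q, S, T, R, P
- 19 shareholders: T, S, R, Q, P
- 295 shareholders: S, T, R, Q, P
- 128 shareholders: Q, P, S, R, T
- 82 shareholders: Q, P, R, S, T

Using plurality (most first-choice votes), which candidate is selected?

Q

First-place votes: T 19, R 0, S 295, Q 454, P 0.
Q has the most first-place votes.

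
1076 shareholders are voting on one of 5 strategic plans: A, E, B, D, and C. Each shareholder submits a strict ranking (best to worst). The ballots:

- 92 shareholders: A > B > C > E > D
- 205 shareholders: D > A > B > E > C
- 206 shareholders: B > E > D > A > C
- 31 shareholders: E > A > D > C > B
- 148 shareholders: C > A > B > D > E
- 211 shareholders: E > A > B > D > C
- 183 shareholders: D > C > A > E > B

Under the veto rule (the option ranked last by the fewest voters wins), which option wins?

Last-place votes: A 0, E 148, B 214, D 92, C 622.
A is ranked last by the fewest voters, so A wins.

A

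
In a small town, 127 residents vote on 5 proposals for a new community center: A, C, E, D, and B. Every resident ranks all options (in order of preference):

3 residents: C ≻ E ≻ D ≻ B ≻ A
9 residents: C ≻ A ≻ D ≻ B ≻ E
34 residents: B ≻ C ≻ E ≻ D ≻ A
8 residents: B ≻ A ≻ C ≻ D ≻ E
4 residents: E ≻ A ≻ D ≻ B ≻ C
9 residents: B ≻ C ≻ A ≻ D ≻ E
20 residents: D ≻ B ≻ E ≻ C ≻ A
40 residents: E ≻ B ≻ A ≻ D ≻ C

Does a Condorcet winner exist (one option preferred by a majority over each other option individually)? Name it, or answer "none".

B vs A: 114–13 for B.
B vs C: 115–12 for B.
B vs E: 80–47 for B.
B vs D: 91–36 for B.
B beats every other option head-to-head.

B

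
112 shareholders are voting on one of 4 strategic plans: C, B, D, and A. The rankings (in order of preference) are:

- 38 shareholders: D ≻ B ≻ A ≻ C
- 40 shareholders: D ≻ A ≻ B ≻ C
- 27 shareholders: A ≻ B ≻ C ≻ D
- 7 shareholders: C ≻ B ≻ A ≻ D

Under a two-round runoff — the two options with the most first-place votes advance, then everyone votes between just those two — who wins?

D

Round 1 first-place votes: C 7, B 0, D 78, A 27.
D and A advance.
Runoff: D is preferred to A by 78 voters; A by 34.
D wins the runoff.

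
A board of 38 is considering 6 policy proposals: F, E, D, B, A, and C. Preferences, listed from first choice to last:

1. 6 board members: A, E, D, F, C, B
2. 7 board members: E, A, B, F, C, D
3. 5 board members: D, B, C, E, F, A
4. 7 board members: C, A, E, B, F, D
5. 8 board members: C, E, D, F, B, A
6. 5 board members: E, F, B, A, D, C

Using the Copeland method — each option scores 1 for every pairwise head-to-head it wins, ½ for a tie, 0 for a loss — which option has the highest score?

F: ties D and B; loses to E, A, and C → score 1.
E: beats F, D, B, and A; loses to C → score 4.
D: ties F and B; loses to E, A, and C → score 1.
B: ties F and D; loses to E, A, and C → score 1.
A: beats F, D, and B; loses to E and C → score 3.
C: beats F, E, D, B, and A → score 5.
C has the best pairwise record.

C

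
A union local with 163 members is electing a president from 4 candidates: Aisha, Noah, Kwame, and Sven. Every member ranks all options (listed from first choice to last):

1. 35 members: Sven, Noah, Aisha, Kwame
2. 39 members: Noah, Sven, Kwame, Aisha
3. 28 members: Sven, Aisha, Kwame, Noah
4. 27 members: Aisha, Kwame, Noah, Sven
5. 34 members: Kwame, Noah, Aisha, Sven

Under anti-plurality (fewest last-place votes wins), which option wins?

Noah

Last-place votes: Aisha 39, Noah 28, Kwame 35, Sven 61.
Noah is ranked last by the fewest voters, so Noah wins.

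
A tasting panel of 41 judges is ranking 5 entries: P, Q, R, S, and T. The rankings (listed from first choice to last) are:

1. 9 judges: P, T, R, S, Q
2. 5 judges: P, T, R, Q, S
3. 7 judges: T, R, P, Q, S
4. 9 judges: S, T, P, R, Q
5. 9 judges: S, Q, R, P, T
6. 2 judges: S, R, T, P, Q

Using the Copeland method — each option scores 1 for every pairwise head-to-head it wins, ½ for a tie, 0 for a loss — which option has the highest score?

P

P: beats Q, R, S, and T → score 4.
Q: loses to P, R, S, and T → score 0.
R: beats Q and S; loses to P and T → score 2.
S: beats Q; loses to P, R, and T → score 1.
T: beats Q, R, and S; loses to P → score 3.
P has the best pairwise record.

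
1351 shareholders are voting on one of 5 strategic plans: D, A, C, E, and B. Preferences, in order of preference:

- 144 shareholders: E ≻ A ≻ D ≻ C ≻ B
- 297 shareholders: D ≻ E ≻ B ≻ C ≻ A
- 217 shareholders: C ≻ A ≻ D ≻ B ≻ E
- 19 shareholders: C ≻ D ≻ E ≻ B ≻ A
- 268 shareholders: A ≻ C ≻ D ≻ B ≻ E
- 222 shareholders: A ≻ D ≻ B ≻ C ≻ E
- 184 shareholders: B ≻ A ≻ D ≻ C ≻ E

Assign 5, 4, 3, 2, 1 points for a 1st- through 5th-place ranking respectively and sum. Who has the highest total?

A

D: 144·3 + 297·5 + 217·3 + 19·4 + 268·3 + 222·4 + 184·3 = 4888
A: 144·4 + 297·1 + 217·4 + 19·1 + 268·5 + 222·5 + 184·4 = 4946
C: 144·2 + 297·2 + 217·5 + 19·5 + 268·4 + 222·2 + 184·2 = 3946
E: 144·5 + 297·4 + 217·1 + 19·3 + 268·1 + 222·1 + 184·1 = 2856
B: 144·1 + 297·3 + 217·2 + 19·2 + 268·2 + 222·3 + 184·5 = 3629
A has the highest Borda score (4946).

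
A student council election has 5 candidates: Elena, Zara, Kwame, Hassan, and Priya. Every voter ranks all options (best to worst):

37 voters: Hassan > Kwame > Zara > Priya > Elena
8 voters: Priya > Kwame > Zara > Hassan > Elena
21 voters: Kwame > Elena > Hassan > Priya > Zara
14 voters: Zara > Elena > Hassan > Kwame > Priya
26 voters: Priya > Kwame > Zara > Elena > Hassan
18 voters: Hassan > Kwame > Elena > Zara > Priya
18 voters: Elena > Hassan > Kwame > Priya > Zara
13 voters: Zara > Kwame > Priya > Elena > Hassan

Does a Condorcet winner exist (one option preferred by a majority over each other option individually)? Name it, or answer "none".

none

Checking pairwise contests:
Zara beats Elena 98–57.
Kwame beats Zara 128–27.
Hassan beats Kwame 87–68.
Elena beats Hassan 92–63.
Zara beats Priya 82–73.
Every option loses at least one head-to-head, so there is no Condorcet winner.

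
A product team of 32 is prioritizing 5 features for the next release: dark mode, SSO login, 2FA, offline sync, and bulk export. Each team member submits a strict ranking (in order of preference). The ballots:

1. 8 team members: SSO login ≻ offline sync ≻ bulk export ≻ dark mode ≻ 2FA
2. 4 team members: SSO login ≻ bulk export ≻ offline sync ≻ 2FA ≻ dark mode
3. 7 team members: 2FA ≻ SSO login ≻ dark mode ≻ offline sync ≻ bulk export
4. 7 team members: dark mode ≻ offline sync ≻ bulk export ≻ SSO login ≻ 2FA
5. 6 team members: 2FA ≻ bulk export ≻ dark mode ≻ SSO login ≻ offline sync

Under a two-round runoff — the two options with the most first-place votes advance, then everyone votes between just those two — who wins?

SSO login

Round 1 first-place votes: dark mode 7, SSO login 12, 2FA 13, offline sync 0, bulk export 0.
2FA and SSO login advance.
Runoff: 2FA is preferred to SSO login by 13 voters; SSO login by 19.
SSO login wins the runoff.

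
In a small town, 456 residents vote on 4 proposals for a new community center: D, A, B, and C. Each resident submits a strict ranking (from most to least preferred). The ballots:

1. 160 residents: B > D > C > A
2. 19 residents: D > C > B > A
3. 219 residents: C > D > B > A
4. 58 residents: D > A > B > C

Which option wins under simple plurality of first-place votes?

C

First-place votes: D 77, A 0, B 160, C 219.
C has the most first-place votes.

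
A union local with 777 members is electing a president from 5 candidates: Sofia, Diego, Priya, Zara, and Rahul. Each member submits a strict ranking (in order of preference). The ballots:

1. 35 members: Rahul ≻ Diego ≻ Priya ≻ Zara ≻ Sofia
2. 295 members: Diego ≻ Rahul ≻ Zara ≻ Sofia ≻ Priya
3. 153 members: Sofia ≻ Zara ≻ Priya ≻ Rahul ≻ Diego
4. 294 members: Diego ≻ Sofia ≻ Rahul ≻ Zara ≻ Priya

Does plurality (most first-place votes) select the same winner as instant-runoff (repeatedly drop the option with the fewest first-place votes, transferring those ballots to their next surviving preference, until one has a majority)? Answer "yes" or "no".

Plurality — first-place votes: Sofia 153, Diego 589, Priya 0, Zara 0, Rahul 35. Winner: Diego.
Instant-runoff — R1 Sofia 153, Diego 589, Priya 0, Zara 0, Rahul 35 (Diego winner). Winner: Diego.
The two methods agree.

yes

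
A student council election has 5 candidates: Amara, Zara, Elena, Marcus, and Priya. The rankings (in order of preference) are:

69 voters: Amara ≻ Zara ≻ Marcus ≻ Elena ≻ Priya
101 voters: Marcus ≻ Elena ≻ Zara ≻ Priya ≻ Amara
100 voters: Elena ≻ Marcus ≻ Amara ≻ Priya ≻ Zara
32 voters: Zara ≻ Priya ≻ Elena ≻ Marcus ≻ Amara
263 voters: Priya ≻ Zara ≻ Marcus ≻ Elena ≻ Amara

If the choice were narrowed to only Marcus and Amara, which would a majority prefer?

Voters preferring Marcus to Amara: 496; preferring Amara to Marcus: 69.
Marcus wins the head-to-head.

Marcus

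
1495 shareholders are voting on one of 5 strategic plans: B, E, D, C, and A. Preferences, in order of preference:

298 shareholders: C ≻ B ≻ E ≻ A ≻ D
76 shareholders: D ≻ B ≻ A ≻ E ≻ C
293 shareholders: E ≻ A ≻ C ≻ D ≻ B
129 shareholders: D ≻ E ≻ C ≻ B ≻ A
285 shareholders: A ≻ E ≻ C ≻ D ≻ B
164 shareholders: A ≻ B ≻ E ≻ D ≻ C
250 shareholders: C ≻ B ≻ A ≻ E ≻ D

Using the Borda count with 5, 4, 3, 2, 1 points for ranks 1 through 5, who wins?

E

B: 298·4 + 76·4 + 293·1 + 129·2 + 285·1 + 164·4 + 250·4 = 3988
E: 298·3 + 76·2 + 293·5 + 129·4 + 285·4 + 164·3 + 250·2 = 5159
D: 298·1 + 76·5 + 293·2 + 129·5 + 285·2 + 164·2 + 250·1 = 3057
C: 298·5 + 76·1 + 293·3 + 129·3 + 285·3 + 164·1 + 250·5 = 5101
A: 298·2 + 76·3 + 293·4 + 129·1 + 285·5 + 164·5 + 250·3 = 5120
E has the highest Borda score (5159).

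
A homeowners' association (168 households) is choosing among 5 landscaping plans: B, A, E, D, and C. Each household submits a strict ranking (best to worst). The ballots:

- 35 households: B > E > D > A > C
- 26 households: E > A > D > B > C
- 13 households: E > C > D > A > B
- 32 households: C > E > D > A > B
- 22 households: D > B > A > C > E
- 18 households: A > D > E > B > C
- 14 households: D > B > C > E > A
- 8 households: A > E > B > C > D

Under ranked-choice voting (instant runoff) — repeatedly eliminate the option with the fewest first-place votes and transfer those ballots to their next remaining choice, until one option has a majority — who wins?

Round 1: B 35, A 26, E 39, D 36, C 32. Eliminate A.
Round 2: B 35, E 47, D 54, C 32. Eliminate C.
Round 3: B 35, E 79, D 54. Eliminate B.
Round 4: E 114, D 54. E has a majority.

E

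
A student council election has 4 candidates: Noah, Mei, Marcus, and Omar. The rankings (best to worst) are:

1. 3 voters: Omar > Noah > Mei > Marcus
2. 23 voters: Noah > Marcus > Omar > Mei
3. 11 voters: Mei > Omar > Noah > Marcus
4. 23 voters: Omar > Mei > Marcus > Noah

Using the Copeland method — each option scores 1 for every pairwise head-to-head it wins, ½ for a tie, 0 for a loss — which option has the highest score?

Omar

Noah: beats Marcus; loses to Mei and Omar → score 1.
Mei: beats Noah and Marcus; loses to Omar → score 2.
Marcus: loses to Noah, Mei, and Omar → score 0.
Omar: beats Noah, Mei, and Marcus → score 3.
Omar has the best pairwise record.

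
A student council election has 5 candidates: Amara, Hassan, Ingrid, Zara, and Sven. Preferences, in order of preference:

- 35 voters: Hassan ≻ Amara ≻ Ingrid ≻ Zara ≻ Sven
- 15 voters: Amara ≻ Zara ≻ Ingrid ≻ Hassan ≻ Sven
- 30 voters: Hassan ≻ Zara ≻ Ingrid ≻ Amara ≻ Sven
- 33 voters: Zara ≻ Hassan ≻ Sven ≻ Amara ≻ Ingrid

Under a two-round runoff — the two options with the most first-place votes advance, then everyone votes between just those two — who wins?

Hassan

Round 1 first-place votes: Amara 15, Hassan 65, Ingrid 0, Zara 33, Sven 0.
Hassan and Zara advance.
Runoff: Hassan is preferred to Zara by 65 voters; Zara by 48.
Hassan wins the runoff.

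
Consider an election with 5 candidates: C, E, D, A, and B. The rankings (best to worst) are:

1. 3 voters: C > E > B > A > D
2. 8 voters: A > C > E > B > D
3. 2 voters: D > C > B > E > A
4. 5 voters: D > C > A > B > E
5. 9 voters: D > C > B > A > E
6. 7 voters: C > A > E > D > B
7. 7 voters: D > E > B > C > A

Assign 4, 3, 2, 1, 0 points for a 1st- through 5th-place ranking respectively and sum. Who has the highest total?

C

C: 3·4 + 8·3 + 2·3 + 5·3 + 9·3 + 7·4 + 7·1 = 119
E: 3·3 + 8·2 + 2·1 + 5·0 + 9·0 + 7·2 + 7·3 = 62
D: 3·0 + 8·0 + 2·4 + 5·4 + 9·4 + 7·1 + 7·4 = 99
A: 3·1 + 8·4 + 2·0 + 5·2 + 9·1 + 7·3 + 7·0 = 75
B: 3·2 + 8·1 + 2·2 + 5·1 + 9·2 + 7·0 + 7·2 = 55
C has the highest Borda score (119).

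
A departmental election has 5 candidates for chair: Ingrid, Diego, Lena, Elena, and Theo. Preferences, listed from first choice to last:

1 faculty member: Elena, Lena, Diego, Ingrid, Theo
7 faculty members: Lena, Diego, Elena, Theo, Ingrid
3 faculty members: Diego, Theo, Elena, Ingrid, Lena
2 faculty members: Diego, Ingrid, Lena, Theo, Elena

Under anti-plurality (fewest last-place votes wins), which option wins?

Diego

Last-place votes: Ingrid 7, Diego 0, Lena 3, Elena 2, Theo 1.
Diego is ranked last by the fewest voters, so Diego wins.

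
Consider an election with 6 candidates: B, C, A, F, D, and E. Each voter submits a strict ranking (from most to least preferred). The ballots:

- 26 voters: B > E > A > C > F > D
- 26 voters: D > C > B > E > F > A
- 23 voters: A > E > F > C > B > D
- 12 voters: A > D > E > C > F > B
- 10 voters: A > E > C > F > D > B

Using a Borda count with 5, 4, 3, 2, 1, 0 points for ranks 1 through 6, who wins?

B: 26·5 + 26·3 + 23·1 + 12·0 + 10·0 = 231
C: 26·2 + 26·4 + 23·2 + 12·2 + 10·3 = 256
A: 26·3 + 26·0 + 23·5 + 12·5 + 10·5 = 303
F: 26·1 + 26·1 + 23·3 + 12·1 + 10·2 = 153
D: 26·0 + 26·5 + 23·0 + 12·4 + 10·1 = 188
E: 26·4 + 26·2 + 23·4 + 12·3 + 10·4 = 324
E has the highest Borda score (324).

E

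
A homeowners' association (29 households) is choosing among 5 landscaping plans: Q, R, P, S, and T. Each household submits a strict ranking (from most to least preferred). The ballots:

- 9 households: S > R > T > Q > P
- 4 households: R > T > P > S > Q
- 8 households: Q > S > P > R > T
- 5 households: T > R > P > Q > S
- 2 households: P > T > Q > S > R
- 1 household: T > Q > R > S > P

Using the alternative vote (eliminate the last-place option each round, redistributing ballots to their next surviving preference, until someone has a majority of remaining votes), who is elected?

Round 1: Q 8, R 4, P 2, S 9, T 6. Eliminate P.
Round 2: Q 8, R 4, S 9, T 8. Eliminate R.
Round 3: Q 8, S 9, T 12. Eliminate Q.
Round 4: S 17, T 12. S has a majority.

S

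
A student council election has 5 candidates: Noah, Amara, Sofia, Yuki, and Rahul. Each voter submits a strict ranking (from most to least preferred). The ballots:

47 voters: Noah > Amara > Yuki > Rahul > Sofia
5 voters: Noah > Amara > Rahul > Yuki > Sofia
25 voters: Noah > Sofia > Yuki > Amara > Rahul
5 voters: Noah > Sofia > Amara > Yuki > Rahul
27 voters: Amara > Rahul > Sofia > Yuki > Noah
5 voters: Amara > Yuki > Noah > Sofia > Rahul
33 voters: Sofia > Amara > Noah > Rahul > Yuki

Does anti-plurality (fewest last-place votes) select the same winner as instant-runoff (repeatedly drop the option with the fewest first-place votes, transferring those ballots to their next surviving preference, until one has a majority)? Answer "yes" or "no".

Anti-plurality — last-place votes: Noah 27, Amara 0, Sofia 52, Yuki 33, Rahul 35. Winner: Amara.
Instant-runoff — R1 Noah 82, Amara 32, Sofia 33, Yuki 0, Rahul 0 (Noah winner). Winner: Noah.
The two methods disagree.

no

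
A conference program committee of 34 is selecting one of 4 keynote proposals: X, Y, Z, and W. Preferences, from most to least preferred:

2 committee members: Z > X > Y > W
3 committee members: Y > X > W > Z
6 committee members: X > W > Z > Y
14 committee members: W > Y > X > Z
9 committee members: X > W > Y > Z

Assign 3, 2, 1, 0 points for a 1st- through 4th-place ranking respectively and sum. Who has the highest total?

X: 2·2 + 3·2 + 6·3 + 14·1 + 9·3 = 69
Y: 2·1 + 3·3 + 6·0 + 14·2 + 9·1 = 48
Z: 2·3 + 3·0 + 6·1 + 14·0 + 9·0 = 12
W: 2·0 + 3·1 + 6·2 + 14·3 + 9·2 = 75
W has the highest Borda score (75).

W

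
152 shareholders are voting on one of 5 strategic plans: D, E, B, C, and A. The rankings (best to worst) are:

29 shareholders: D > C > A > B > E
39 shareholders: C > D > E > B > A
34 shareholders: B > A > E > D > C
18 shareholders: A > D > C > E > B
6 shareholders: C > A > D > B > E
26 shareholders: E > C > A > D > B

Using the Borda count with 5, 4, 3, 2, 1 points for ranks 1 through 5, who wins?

D: 29·5 + 39·4 + 34·2 + 18·4 + 6·3 + 26·2 = 511
E: 29·1 + 39·3 + 34·3 + 18·2 + 6·1 + 26·5 = 420
B: 29·2 + 39·2 + 34·5 + 18·1 + 6·2 + 26·1 = 362
C: 29·4 + 39·5 + 34·1 + 18·3 + 6·5 + 26·4 = 533
A: 29·3 + 39·1 + 34·4 + 18·5 + 6·4 + 26·3 = 454
C has the highest Borda score (533).

C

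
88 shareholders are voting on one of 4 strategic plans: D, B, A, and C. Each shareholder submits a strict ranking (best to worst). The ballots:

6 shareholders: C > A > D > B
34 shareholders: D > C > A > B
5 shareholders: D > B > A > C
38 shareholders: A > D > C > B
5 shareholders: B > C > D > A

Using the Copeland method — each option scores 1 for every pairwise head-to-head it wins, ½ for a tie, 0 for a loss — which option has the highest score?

D

D: beats B and C; ties A → score 2.5.
B: loses to D, A, and C → score 0.
A: beats B; ties D; loses to C → score 1.5.
C: beats B and A; loses to D → score 2.
D has the best pairwise record.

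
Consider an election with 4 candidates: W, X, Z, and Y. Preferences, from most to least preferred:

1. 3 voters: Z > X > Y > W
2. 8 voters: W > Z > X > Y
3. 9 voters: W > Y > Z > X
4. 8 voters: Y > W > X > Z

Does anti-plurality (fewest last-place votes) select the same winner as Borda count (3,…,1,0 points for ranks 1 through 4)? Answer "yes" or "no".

Anti-plurality — last-place votes: W 3, X 9, Z 8, Y 8. Winner: W.
Borda — scores: W 67, X 22, Z 34, Y 45. Winner: W.
The two methods agree.

yes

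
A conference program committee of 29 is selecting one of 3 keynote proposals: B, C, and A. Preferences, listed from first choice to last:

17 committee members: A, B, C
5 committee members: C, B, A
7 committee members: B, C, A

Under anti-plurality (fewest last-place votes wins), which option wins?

Last-place votes: B 0, C 17, A 12.
B is ranked last by the fewest voters, so B wins.

B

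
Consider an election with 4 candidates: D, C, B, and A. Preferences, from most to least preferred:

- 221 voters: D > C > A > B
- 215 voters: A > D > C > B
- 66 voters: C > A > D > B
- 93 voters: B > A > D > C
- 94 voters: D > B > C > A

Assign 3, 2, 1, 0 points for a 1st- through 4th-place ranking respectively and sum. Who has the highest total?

D: 221·3 + 215·2 + 66·1 + 93·1 + 94·3 = 1534
C: 221·2 + 215·1 + 66·3 + 93·0 + 94·1 = 949
B: 221·0 + 215·0 + 66·0 + 93·3 + 94·2 = 467
A: 221·1 + 215·3 + 66·2 + 93·2 + 94·0 = 1184
D has the highest Borda score (1534).

D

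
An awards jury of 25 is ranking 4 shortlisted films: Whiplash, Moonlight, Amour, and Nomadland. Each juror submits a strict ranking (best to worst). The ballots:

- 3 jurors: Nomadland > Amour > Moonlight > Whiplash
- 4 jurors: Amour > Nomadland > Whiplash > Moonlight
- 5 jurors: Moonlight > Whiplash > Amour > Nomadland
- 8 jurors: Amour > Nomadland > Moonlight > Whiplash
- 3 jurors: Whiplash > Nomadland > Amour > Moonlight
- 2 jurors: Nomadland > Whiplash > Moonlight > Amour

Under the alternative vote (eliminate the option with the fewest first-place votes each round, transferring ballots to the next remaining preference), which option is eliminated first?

Whiplash

Round 1: Whiplash 3, Moonlight 5, Amour 12, Nomadland 5. Eliminate Whiplash.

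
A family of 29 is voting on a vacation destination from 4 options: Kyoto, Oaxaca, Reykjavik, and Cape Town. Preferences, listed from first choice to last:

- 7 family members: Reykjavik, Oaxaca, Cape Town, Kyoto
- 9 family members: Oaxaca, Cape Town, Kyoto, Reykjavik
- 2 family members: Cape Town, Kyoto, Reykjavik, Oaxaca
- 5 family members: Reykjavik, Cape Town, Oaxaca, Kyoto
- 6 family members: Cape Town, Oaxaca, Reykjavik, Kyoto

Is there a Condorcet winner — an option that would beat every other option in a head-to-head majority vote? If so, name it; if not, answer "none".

Oaxaca vs Kyoto: 27–2 for Oaxaca.
Oaxaca vs Reykjavik: 15–14 for Oaxaca.
Oaxaca vs Cape Town: 16–13 for Oaxaca.
Oaxaca beats every other option head-to-head.

Oaxaca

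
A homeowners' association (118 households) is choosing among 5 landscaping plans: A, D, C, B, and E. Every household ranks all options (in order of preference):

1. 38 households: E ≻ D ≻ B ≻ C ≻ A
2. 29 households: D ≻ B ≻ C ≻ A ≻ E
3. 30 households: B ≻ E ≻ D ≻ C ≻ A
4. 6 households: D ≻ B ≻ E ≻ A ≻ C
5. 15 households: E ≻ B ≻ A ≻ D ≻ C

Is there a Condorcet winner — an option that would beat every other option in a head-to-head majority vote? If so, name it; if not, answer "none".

Checking pairwise contests:
D beats A 103–15.
E beats D 83–35.
D beats C 118–0.
D beats B 73–45.
B beats E 65–53.
Every option loses at least one head-to-head, so there is no Condorcet winner.

none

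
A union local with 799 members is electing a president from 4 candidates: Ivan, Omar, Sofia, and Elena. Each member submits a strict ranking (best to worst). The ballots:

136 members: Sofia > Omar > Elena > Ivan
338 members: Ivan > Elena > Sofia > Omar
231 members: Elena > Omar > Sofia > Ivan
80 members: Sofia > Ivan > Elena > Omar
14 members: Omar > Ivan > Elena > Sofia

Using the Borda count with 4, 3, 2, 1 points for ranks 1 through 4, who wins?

Ivan: 136·1 + 338·4 + 231·1 + 80·3 + 14·3 = 2001
Omar: 136·3 + 338·1 + 231·3 + 80·1 + 14·4 = 1575
Sofia: 136·4 + 338·2 + 231·2 + 80·4 + 14·1 = 2016
Elena: 136·2 + 338·3 + 231·4 + 80·2 + 14·2 = 2398
Elena has the highest Borda score (2398).

Elena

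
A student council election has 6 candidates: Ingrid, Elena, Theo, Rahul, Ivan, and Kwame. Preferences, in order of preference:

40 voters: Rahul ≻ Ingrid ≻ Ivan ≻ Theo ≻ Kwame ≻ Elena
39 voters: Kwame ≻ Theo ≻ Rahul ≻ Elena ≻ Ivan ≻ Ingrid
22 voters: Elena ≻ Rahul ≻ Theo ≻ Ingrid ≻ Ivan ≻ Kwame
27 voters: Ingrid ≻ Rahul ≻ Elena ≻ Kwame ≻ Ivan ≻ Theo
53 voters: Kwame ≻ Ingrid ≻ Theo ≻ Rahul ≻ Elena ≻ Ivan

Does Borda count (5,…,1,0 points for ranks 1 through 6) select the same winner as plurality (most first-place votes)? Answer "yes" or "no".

Borda — scores: Ingrid 551, Elena 322, Theo 461, Rahul 619, Ivan 208, Kwame 554. Winner: Rahul.
Plurality — first-place votes: Ingrid 27, Elena 22, Theo 0, Rahul 40, Ivan 0, Kwame 92. Winner: Kwame.
The two methods disagree.

no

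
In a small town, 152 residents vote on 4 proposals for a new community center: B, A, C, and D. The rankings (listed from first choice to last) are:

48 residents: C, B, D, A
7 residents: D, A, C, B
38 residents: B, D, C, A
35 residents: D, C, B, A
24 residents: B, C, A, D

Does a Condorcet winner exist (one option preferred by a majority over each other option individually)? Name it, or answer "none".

Checking pairwise contests:
C beats B 90–62.
B beats A 145–7.
D beats C 80–72.
B beats D 110–42.
Every option loses at least one head-to-head, so there is no Condorcet winner.

none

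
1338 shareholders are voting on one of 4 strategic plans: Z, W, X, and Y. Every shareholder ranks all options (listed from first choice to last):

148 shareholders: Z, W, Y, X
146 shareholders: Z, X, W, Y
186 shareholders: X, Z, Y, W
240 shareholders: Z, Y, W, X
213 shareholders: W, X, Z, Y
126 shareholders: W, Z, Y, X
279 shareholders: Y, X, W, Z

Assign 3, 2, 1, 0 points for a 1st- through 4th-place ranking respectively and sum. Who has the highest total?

Z

Z: 148·3 + 146·3 + 186·2 + 240·3 + 213·1 + 126·2 + 279·0 = 2439
W: 148·2 + 146·1 + 186·0 + 240·1 + 213·3 + 126·3 + 279·1 = 1978
X: 148·0 + 146·2 + 186·3 + 240·0 + 213·2 + 126·0 + 279·2 = 1834
Y: 148·1 + 146·0 + 186·1 + 240·2 + 213·0 + 126·1 + 279·3 = 1777
Z has the highest Borda score (2439).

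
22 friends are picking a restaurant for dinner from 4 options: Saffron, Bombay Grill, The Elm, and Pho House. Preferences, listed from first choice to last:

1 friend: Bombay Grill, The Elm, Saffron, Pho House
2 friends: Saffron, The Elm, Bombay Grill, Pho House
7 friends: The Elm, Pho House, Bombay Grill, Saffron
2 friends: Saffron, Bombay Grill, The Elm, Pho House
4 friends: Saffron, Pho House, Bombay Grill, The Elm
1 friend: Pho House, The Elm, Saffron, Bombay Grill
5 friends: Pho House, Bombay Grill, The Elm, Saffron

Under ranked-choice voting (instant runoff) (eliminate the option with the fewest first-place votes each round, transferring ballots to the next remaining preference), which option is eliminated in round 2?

Pho House

Round 1: Saffron 8, Bombay Grill 1, The Elm 7, Pho House 6. Eliminate Bombay Grill.
Round 2: Saffron 8, The Elm 8, Pho House 6. Eliminate Pho House.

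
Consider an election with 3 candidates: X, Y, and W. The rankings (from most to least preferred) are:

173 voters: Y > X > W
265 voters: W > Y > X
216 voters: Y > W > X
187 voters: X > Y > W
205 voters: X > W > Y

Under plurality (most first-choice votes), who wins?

First-place votes: X 392, Y 389, W 265.
X has the most first-place votes.

X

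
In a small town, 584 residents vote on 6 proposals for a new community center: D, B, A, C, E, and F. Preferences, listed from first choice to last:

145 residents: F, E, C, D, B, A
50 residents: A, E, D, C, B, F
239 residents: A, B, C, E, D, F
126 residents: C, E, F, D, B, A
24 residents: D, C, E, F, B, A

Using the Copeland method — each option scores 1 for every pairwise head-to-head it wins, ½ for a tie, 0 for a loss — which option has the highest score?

D: beats B, A, and F; loses to C and E → score 3.
B: beats A; loses to D, C, E, and F → score 1.
A: loses to D, B, C, E, and F → score 0.
C: beats D, B, A, E, and F → score 5.
E: beats D, B, A, and F; loses to C → score 4.
F: beats B and A; loses to D, C, and E → score 2.
C has the best pairwise record.

C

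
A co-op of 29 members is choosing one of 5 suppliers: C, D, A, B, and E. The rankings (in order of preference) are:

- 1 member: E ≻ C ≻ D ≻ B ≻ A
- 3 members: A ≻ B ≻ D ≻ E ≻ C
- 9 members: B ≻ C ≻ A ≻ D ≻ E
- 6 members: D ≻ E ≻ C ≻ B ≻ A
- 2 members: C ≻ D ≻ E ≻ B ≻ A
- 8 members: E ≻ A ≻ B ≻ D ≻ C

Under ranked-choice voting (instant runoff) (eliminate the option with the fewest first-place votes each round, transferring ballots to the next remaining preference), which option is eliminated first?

C

Round 1: C 2, D 6, A 3, B 9, E 9. Eliminate C.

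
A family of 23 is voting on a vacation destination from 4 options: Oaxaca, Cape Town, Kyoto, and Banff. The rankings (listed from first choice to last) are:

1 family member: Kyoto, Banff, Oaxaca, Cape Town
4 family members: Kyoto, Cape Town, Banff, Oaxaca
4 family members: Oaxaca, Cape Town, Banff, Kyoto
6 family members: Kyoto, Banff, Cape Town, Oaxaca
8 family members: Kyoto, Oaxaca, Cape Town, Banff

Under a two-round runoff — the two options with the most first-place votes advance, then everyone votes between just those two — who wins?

Kyoto

Round 1 first-place votes: Oaxaca 4, Cape Town 0, Kyoto 19, Banff 0.
Kyoto and Oaxaca advance.
Runoff: Kyoto is preferred to Oaxaca by 19 voters; Oaxaca by 4.
Kyoto wins the runoff.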